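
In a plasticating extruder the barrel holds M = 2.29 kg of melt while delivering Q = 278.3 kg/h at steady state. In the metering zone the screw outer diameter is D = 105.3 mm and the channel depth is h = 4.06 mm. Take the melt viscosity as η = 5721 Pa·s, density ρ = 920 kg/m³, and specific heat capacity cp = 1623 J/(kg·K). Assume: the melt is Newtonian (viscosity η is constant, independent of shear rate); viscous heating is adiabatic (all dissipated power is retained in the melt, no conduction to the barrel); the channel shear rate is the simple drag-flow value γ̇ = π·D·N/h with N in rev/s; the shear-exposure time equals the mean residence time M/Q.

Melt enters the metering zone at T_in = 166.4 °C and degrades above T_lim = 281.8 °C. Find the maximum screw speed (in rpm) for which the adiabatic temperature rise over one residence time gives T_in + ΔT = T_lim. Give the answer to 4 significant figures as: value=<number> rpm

Q_s = Q / 3600 = 278.3 / 3600 = 0.0773056 kg/s
Mean residence time: t_res = M/Q_s = 2.29 kg / 0.0773056 kg/s = 29.6227 s
D = 105.3 mm = 0.1053 m;  h = 4.06 mm = 0.00406 m
Allowable rise: ΔT_a = T_lim − T_in = 281.8 − 166.4 = 115.4 K
γ̇_max² = ΔT_a·ρ·cp/(η·t_res) = 115.4·920·1623/(5721·29.6227) = 1016.75 s⁻²
γ̇_max = sqrt(1016.75) = 31.8866 s⁻¹
N_max = γ̇_max·h / (π·D) = 31.8866 · 0.00406 / (π · 0.1053) = 0.391341 rev/s = 23.4805 rpm

value=23.48 rpm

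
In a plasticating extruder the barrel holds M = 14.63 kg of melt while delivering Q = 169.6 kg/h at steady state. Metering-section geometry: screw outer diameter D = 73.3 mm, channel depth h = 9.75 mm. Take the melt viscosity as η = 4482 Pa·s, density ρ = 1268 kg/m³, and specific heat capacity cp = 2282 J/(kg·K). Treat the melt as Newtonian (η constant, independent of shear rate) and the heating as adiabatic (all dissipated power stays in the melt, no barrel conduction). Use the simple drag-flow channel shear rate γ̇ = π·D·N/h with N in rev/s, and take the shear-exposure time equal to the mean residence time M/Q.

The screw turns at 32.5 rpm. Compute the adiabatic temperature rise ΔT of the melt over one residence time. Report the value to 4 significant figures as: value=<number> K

value=78.73 K

Convert throughput: Q = 169.6 kg/h = 169.6/3600 = 0.0471111 kg/s
Mean residence time: t_res = M/Q_s = 14.63 kg / 0.0471111 kg/s = 310.542 s
Geometry in metres: D = 73.3 mm → 0.0733 m, h = 9.75 mm → 0.00975 m; screw speed N = 32.5 rpm = 0.541667 rev/s
Shear rate: γ̇ = πDN/h = π·0.0733·0.541667/0.00975 = 12.7933 s⁻¹
ΔT = η·γ̇²·t_res / (ρ·cp) = 4482 · (12.7933)² · 310.542 / (1268 · 2282) = 78.7264 K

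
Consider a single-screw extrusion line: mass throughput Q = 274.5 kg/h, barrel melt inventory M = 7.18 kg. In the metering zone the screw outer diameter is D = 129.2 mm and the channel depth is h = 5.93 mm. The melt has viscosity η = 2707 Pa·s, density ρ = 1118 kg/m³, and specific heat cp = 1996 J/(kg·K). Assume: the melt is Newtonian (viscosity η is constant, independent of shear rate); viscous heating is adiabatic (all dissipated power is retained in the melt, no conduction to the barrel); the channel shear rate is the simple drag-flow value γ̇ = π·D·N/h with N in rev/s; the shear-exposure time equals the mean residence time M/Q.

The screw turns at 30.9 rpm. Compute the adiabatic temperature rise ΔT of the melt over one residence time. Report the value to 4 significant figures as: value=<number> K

value=141.9 K

Convert throughput: Q = 274.5 kg/h = 274.5/3600 = 0.07625 kg/s
t_res = M / Q_s = 7.18 ÷ 0.07625 = 94.1639 s
Geometry in metres: D = 129.2 mm → 0.1292 m, h = 5.93 mm → 0.00593 m; screw speed N = 30.9 rpm = 0.515 rev/s
Shear rate: γ̇ = πDN/h = π·0.1292·0.515/0.00593 = 35.2505 s⁻¹
ΔT = η·γ̇²·t_res/(ρ·cp) = [2707 × 35.2505² × 94.1639] / [1118 × 1996] = 141.939 K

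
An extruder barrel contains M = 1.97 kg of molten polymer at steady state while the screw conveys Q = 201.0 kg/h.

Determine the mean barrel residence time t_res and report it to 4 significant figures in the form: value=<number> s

Convert throughput: Q = 201.0 kg/h = 201.0/3600 = 0.0558333 kg/s
t_res = M / Q_s = 1.97 / 0.0558333 = 35.2836 s

value=35.28 s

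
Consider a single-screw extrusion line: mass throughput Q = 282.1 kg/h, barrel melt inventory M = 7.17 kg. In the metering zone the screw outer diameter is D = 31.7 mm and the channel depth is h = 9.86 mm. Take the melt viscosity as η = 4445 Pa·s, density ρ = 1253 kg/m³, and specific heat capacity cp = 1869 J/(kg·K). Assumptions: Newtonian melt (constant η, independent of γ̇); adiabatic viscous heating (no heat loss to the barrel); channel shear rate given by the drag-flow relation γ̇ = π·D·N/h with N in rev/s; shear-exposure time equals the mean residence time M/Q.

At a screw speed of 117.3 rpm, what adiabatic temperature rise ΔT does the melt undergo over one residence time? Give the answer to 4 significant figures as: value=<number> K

Q_s = Q / 3600 = 282.1 / 3600 = 0.0783611 kg/s
Mean residence time: t_res = M/Q_s = 7.17 kg / 0.0783611 kg/s = 91.4995 s
D = 31.7 mm = 0.0317 m;  h = 9.86 mm = 0.00986 m;  N = 117.3 rpm / 60 = 1.955 rev/s
γ̇ = π D N / h = (π)(0.0317)(1.955) / 0.00986 = 19.746 s⁻¹
ΔT = η·γ̇²·t_res / (ρ·cp) = 4445 · (19.746)² · 91.4995 / (1253 · 1869) = 67.7155 K

value=67.72 K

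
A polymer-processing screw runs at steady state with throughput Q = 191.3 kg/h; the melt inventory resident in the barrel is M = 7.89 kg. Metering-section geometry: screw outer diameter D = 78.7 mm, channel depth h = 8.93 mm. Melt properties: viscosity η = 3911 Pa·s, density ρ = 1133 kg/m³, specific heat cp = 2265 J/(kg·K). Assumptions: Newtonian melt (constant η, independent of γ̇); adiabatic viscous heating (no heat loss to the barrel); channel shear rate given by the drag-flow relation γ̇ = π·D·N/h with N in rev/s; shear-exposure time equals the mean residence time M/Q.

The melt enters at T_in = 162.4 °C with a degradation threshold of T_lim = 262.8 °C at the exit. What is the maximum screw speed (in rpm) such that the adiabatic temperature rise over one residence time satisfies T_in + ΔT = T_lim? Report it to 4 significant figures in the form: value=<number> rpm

value=45.65 rpm

Convert throughput: Q = 191.3 kg/h = 191.3/3600 = 0.0531389 kg/s
Mean residence time: t_res = M/Q_s = 7.89 kg / 0.0531389 kg/s = 148.479 s
Geometry in SI: D = 78.7 mm → 0.0787 m, h = 8.93 mm → 0.00893 m
ΔT_a = T_lim − T_in = 262.8 − 162.4 = 100.4 K
Invert ΔT = ηγ̇²t_res/(ρcp) for γ̇: γ̇_max² = ΔT_a ρ cp / (η t_res) = 100.4·1133·2265 / (3911·148.479) = 443.69 s⁻²
γ̇_max = √443.69 = 21.0639 s⁻¹
Solve γ̇ = πDN/h for N: N_max = γ̇_max·h/(π·D) = 21.0639 × 0.00893 / (π × 0.0787) = 0.760793 rev/s = 45.6476 rpm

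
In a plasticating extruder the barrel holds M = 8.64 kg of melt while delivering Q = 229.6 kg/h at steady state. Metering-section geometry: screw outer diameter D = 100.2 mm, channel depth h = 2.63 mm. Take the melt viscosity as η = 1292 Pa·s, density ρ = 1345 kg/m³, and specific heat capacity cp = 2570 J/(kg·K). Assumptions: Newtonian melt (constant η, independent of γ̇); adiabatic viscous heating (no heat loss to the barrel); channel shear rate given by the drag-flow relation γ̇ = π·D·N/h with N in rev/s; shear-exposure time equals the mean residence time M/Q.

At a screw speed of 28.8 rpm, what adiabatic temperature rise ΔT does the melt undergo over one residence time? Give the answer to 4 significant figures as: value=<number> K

Throughput in SI: Q_s = 229.6 kg/h ÷ 3600 s/h = 0.0637778 kg/s
t_res = M / Q_s = 8.64 ÷ 0.0637778 = 135.47 s
D = 100.2 mm = 0.1002 m;  h = 2.63 mm = 0.00263 m;  N = 28.8 rpm / 60 = 0.48 rev/s
γ̇ = π D N / h = (π)(0.1002)(0.48) / 0.00263 = 57.4517 s⁻¹
ΔT = η·γ̇²·t_res/(ρ·cp) = [1292 × 57.4517² × 135.47] / [1345 × 2570] = 167.131 K

value=167.1 K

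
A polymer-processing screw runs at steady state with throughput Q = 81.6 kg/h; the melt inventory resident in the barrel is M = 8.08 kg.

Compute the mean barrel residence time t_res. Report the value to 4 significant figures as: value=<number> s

Q_s = Q / 3600 = 81.6 / 3600 = 0.0226667 kg/s
t_res = M / Q_s = 8.08 / 0.0226667 = 356.471 s

value=356.5 s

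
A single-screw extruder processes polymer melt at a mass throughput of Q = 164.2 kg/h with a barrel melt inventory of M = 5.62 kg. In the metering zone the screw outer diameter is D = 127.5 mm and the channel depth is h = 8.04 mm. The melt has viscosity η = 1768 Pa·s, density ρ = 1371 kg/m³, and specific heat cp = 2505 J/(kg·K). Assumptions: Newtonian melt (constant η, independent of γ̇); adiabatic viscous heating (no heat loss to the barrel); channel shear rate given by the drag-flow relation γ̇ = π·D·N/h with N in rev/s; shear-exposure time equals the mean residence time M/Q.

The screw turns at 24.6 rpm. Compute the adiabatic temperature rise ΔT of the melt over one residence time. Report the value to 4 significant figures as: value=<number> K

Throughput in SI: Q_s = 164.2 kg/h ÷ 3600 s/h = 0.0456111 kg/s
t_res = M / Q_s = 5.62 ÷ 0.0456111 = 123.216 s
Convert to SI: D = 0.1275 m, h = 0.00804 m, N = 24.6/60 = 0.41 rev/s
γ̇ = π D N / h = (π)(0.1275)(0.41) / 0.00804 = 20.4262 s⁻¹
ΔT = η·γ̇²·t_res/(ρ·cp) = [1768 × 20.4262² × 123.216] / [1371 × 2505] = 26.4654 K

value=26.47 K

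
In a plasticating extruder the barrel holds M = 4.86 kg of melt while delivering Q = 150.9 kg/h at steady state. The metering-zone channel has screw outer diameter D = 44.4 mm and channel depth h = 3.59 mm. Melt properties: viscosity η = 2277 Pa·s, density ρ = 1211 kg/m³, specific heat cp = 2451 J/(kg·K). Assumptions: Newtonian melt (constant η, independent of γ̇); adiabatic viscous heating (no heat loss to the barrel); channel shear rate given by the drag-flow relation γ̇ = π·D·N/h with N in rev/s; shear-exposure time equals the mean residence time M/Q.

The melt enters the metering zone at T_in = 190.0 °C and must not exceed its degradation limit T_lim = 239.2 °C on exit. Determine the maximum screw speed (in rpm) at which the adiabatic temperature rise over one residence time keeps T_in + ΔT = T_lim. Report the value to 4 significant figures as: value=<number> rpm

value=36.32 rpm

Q_s = Q / 3600 = 150.9 / 3600 = 0.0419167 kg/s
Mean residence time: t_res = M/Q_s = 4.86 kg / 0.0419167 kg/s = 115.944 s
D = 44.4 mm = 0.0444 m;  h = 3.59 mm = 0.00359 m
ΔT_a = T_lim − T_in = 239.2 °C − 190.0 °C = 49.2 K
γ̇_max² = ΔT_a·ρ·cp / (η·t_res) = [49.2 × 1211 × 2451] / [2277 × 115.944] = 553.146 s⁻²
γ̇_max = √553.146 = 23.5191 s⁻¹
N_max = γ̇_max·h / (π·D) = 23.5191 · 0.00359 / (π · 0.0444) = 0.605315 rev/s = 36.3189 rpm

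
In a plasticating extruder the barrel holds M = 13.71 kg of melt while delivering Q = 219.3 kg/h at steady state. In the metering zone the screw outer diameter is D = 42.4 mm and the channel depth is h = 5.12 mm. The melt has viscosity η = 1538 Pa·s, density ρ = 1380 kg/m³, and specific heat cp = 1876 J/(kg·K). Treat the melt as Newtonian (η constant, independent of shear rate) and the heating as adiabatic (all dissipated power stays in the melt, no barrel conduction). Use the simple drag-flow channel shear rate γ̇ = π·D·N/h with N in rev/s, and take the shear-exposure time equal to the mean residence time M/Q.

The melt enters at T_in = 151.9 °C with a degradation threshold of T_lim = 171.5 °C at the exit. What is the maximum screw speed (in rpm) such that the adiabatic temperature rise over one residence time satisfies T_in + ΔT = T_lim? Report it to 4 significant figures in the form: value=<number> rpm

value=27.92 rpm

Convert throughput: Q = 219.3 kg/h = 219.3/3600 = 0.0609167 kg/s
t_res = M / Q_s = 13.71 ÷ 0.0609167 = 225.062 s
Convert to metres: D = 0.0424 m, h = 0.00512 m
ΔT_a = T_lim − T_in = 171.5 − 151.9 = 19.6 K
γ̇_max² = ΔT_a·ρ·cp / (η·t_res) = [19.6 × 1380 × 1876] / [1538 × 225.062] = 146.592 s⁻²
γ̇_max = sqrt(146.592) = 12.1075 s⁻¹
N_max = γ̇_max·h / (π·D) = 12.1075 · 0.00512 / (π · 0.0424) = 0.465382 rev/s = 27.9229 rpm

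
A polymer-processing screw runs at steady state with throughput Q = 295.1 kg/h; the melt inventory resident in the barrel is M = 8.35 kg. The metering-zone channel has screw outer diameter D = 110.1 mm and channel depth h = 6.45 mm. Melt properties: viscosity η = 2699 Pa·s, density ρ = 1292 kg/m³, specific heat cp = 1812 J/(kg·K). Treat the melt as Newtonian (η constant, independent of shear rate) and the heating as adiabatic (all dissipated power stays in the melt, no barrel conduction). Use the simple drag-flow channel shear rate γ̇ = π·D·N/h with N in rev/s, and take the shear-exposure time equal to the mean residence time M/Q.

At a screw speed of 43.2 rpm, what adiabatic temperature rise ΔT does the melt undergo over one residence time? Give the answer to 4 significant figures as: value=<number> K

value=175.1 K

Q_s = Q / 3600 = 295.1 / 3600 = 0.0819722 kg/s
Mean residence time: t_res = M/Q_s = 8.35 kg / 0.0819722 kg/s = 101.864 s
Geometry in metres: D = 110.1 mm → 0.1101 m, h = 6.45 mm → 0.00645 m; screw speed N = 43.2 rpm = 0.72 rev/s
γ̇ = π D N / h = (π)(0.1101)(0.72) / 0.00645 = 38.6109 s⁻¹
Adiabatic rise: ΔT = η γ̇² t_res / (ρ cp) = 2699·(38.6109)²·101.864 / (1292·1812) = 175.074 K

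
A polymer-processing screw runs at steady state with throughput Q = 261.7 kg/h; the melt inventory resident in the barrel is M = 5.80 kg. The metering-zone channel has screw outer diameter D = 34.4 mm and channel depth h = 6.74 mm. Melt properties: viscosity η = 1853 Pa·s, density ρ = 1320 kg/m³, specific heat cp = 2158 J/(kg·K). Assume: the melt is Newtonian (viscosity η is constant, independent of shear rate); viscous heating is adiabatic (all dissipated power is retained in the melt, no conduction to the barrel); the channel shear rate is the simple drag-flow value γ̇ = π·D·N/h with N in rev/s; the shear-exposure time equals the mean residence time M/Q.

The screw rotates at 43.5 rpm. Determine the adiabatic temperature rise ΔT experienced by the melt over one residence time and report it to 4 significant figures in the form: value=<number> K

value=7.014 K

Convert throughput: Q = 261.7 kg/h = 261.7/3600 = 0.0726944 kg/s
t_res = M / Q_s = 5.80 / 0.0726944 = 79.786 s
D = 34.4 mm = 0.0344 m;  h = 6.74 mm = 0.00674 m;  N = 43.5 rpm / 60 = 0.725 rev/s
γ̇ = π D N / h = (π)(0.0344)(0.725) / 0.00674 = 11.6248 s⁻¹
Adiabatic rise: ΔT = η γ̇² t_res / (ρ cp) = 1853·(11.6248)²·79.786 / (1320·2158) = 7.01374 K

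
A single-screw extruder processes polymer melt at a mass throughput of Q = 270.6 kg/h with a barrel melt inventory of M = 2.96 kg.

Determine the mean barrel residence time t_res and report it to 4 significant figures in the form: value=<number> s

Q_s = Q / 3600 = 270.6 / 3600 = 0.0751667 kg/s
Mean residence time: t_res = M/Q_s = 2.96 kg / 0.0751667 kg/s = 39.3792 s

value=39.38 s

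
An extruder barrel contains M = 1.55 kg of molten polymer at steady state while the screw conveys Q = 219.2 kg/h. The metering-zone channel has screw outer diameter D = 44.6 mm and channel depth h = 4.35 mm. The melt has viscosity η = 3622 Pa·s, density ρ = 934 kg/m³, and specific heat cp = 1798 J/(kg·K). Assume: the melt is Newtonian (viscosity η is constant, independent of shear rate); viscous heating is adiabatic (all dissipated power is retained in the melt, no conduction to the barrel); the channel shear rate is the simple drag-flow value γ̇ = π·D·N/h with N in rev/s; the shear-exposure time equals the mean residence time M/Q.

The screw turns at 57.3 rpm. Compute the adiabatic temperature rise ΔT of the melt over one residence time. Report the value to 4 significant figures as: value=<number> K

value=51.95 K

Throughput in SI: Q_s = 219.2 kg/h ÷ 3600 s/h = 0.0608889 kg/s
Mean residence time: t_res = M/Q_s = 1.55 kg / 0.0608889 kg/s = 25.4562 s
D = 44.6 mm = 0.0446 m;  h = 4.35 mm = 0.00435 m;  N = 57.3 rpm / 60 = 0.955 rev/s
γ̇ = π D N / h = (π)(0.0446)(0.955) / 0.00435 = 30.7609 s⁻¹
ΔT = η·γ̇²·t_res/(ρ·cp) = [3622 × 30.7609² × 25.4562] / [934 × 1798] = 51.9521 K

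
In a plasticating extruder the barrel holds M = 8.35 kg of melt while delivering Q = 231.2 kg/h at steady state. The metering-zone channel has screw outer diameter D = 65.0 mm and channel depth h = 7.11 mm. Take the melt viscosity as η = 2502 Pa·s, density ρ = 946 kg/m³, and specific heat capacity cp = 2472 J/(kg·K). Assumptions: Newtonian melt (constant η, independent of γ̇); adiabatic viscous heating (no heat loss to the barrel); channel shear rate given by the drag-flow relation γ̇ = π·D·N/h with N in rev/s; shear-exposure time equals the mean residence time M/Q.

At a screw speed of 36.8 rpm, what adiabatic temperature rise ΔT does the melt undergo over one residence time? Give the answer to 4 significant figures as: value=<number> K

Throughput in SI: Q_s = 231.2 kg/h ÷ 3600 s/h = 0.0642222 kg/s
t_res = M / Q_s = 8.35 ÷ 0.0642222 = 130.017 s
Convert to SI: D = 0.065 m, h = 0.00711 m, N = 36.8/60 = 0.613333 rev/s
γ̇ = π D N / h = (π)(0.065)(0.613333) / 0.00711 = 17.6153 s⁻¹
ΔT = η·γ̇²·t_res / (ρ·cp) = 2502 · (17.6153)² · 130.017 / (946 · 2472) = 43.1648 K

value=43.16 K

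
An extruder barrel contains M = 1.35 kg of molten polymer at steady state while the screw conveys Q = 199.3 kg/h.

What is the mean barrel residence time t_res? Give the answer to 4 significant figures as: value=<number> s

Convert throughput: Q = 199.3 kg/h = 199.3/3600 = 0.0553611 kg/s
t_res = M / Q_s = 1.35 ÷ 0.0553611 = 24.3853 s

value=24.39 s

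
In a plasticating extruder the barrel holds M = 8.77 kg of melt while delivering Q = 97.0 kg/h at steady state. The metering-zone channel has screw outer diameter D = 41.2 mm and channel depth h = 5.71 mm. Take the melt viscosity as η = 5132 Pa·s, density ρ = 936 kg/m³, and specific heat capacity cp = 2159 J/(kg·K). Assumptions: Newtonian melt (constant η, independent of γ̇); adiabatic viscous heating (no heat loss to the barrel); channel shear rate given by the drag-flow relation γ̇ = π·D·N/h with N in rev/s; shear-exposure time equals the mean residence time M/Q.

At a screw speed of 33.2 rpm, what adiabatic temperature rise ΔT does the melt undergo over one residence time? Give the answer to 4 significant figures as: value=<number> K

Q_s = Q / 3600 = 97.0 / 3600 = 0.0269444 kg/s
Mean residence time: t_res = M/Q_s = 8.77 kg / 0.0269444 kg/s = 325.485 s
Geometry in metres: D = 41.2 mm → 0.0412 m, h = 5.71 mm → 0.00571 m; screw speed N = 33.2 rpm = 0.553333 rev/s
γ̇ = π D N / h = (π)(0.0412)(0.553333) / 0.00571 = 12.5429 s⁻¹
ΔT = η·γ̇²·t_res / (ρ·cp) = 5132 · (12.5429)² · 325.485 / (936 · 2159) = 130.042 K

value=130.0 K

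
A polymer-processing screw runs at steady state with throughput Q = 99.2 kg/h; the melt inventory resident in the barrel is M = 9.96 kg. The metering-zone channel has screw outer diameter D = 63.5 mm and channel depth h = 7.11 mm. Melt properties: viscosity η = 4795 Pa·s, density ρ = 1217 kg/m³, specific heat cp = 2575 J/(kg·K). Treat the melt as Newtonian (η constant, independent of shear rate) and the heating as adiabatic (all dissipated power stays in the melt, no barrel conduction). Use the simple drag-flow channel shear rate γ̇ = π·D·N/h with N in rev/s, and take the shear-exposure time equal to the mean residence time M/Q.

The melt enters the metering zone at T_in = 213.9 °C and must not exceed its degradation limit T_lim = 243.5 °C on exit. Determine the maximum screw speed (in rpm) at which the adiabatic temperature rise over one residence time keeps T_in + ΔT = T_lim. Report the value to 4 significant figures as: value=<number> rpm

value=15.64 rpm

Convert throughput: Q = 99.2 kg/h = 99.2/3600 = 0.0275556 kg/s
t_res = M / Q_s = 9.96 ÷ 0.0275556 = 361.452 s
D = 63.5 mm = 0.0635 m;  h = 7.11 mm = 0.00711 m
Allowable rise: ΔT_a = T_lim − T_in = 243.5 − 213.9 = 29.6 K
Invert ΔT = ηγ̇²t_res/(ρcp) for γ̇: γ̇_max² = ΔT_a ρ cp / (η t_res) = 29.6·1217·2575 / (4795·361.452) = 53.5206 s⁻²
γ̇_max = sqrt(53.5206) = 7.31578 s⁻¹
N_max = γ̇_max·h / (π·D) = 7.31578 · 0.00711 / (π · 0.0635) = 0.260739 rev/s = 15.6444 rpm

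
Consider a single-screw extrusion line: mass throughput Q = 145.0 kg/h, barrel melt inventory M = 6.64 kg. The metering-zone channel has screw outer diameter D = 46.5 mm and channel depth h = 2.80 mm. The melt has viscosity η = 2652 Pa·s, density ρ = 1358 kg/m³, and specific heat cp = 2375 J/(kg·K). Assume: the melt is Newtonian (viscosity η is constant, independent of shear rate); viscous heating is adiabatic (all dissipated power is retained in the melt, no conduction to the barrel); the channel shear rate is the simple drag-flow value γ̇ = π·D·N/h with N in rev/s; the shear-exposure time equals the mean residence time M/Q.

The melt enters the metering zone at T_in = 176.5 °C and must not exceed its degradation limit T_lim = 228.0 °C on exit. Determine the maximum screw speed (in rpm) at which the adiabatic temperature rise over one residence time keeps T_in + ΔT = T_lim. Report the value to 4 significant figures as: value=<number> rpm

value=22.42 rpm

Throughput in SI: Q_s = 145.0 kg/h ÷ 3600 s/h = 0.0402778 kg/s
t_res = M / Q_s = 6.64 ÷ 0.0402778 = 164.855 s
Geometry in SI: D = 46.5 mm → 0.0465 m, h = 2.80 mm → 0.0028 m
Allowable rise: ΔT_a = T_lim − T_in = 228.0 − 176.5 = 51.5 K
γ̇_max² = ΔT_a·ρ·cp / (η·t_res) = [51.5 × 1358 × 2375] / [2652 × 164.855] = 379.922 s⁻²
γ̇_max = √379.922 = 19.4916 s⁻¹
N_max = γ̇_max·h / (π·D) = 19.4916 · 0.0028 / (π · 0.0465) = 0.373596 rev/s = 22.4158 rpm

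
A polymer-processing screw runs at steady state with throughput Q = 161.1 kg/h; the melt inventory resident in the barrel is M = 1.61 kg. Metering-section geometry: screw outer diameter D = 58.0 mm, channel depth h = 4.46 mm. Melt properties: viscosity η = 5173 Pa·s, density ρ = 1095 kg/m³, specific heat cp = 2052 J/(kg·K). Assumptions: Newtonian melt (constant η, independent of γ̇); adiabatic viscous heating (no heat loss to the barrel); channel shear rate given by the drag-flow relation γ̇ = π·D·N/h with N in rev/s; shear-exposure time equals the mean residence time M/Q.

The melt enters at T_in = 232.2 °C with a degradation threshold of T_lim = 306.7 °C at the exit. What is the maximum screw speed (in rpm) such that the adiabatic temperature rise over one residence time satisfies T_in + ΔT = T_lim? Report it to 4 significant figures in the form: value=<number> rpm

Q_s = Q / 3600 = 161.1 / 3600 = 0.04475 kg/s
t_res = M / Q_s = 1.61 ÷ 0.04475 = 35.9777 s
D = 58.0 mm = 0.058 m;  h = 4.46 mm = 0.00446 m
ΔT_a = T_lim − T_in = 306.7 − 232.2 = 74.5 K
Invert ΔT = ηγ̇²t_res/(ρcp) for γ̇: γ̇_max² = ΔT_a ρ cp / (η t_res) = 74.5·1095·2052 / (5173·35.9777) = 899.44 s⁻²
γ̇_max = sqrt(899.44) = 29.9907 s⁻¹
N_max = γ̇_max·h / (π·D) = 29.9907 · 0.00446 / (π · 0.058) = 0.73408 rev/s = 44.0448 rpm

value=44.04 rpm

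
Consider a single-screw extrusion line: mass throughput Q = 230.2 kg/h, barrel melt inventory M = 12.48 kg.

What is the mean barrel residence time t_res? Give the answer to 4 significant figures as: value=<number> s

Throughput in SI: Q_s = 230.2 kg/h ÷ 3600 s/h = 0.0639444 kg/s
Mean residence time: t_res = M/Q_s = 12.48 kg / 0.0639444 kg/s = 195.169 s

value=195.2 s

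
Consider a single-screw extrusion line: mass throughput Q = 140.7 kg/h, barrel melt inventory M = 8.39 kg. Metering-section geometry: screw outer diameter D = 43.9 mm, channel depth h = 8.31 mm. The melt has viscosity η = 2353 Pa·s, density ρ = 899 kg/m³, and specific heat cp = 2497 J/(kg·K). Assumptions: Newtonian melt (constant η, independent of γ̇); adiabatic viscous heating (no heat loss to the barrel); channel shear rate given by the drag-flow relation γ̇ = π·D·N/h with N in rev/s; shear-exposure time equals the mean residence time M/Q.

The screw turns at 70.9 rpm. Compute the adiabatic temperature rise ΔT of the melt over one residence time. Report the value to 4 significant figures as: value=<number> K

value=86.54 K

Q_s = Q / 3600 = 140.7 / 3600 = 0.0390833 kg/s
t_res = M / Q_s = 8.39 / 0.0390833 = 214.67 s
D = 43.9 mm = 0.0439 m;  h = 8.31 mm = 0.00831 m;  N = 70.9 rpm / 60 = 1.18167 rev/s
γ̇ = π·D·N / h = π · 0.0439 · 1.18167 / 0.00831 = 19.6114 s⁻¹
ΔT = η·γ̇²·t_res/(ρ·cp) = [2353 × 19.6114² × 214.67] / [899 × 2497] = 86.5428 K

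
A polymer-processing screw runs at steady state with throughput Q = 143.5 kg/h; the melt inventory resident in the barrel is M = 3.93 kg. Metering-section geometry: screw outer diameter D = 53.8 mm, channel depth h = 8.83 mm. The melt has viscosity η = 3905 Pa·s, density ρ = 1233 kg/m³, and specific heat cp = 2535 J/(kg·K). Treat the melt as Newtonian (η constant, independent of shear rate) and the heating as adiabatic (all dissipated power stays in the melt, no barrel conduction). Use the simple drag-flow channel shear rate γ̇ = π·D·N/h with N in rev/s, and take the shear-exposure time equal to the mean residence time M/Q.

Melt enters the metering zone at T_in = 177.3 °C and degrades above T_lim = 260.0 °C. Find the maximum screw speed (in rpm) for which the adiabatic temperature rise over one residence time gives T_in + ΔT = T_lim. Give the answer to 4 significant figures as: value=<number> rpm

Convert throughput: Q = 143.5 kg/h = 143.5/3600 = 0.0398611 kg/s
Mean residence time: t_res = M/Q_s = 3.93 kg / 0.0398611 kg/s = 98.5923 s
D = 53.8 mm = 0.0538 m;  h = 8.83 mm = 0.00883 m
Allowable rise: ΔT_a = T_lim − T_in = 260.0 − 177.3 = 82.7 K
γ̇_max² = ΔT_a·ρ·cp/(η·t_res) = 82.7·1233·2535/(3905·98.5923) = 671.402 s⁻²
γ̇_max = sqrt(671.402) = 25.9114 s⁻¹
N_max = γ̇_max h / (πD) = 25.9114·0.00883/(π·0.0538) = 1.35369 rev/s → ×60 = 81.2215 rpm

value=81.22 rpm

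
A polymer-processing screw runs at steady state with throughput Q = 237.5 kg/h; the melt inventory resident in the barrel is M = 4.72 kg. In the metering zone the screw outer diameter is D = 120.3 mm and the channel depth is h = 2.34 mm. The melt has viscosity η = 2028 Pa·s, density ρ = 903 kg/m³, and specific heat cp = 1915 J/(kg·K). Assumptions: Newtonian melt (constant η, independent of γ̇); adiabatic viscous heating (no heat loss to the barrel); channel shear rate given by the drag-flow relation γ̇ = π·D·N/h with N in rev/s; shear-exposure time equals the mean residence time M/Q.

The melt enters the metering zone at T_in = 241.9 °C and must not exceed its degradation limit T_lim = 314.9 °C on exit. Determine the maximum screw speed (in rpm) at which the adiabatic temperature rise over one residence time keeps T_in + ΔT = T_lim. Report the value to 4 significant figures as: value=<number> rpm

Convert throughput: Q = 237.5 kg/h = 237.5/3600 = 0.0659722 kg/s
t_res = M / Q_s = 4.72 ÷ 0.0659722 = 71.5453 s
D = 120.3 mm = 0.1203 m;  h = 2.34 mm = 0.00234 m
ΔT_a = T_lim − T_in = 314.9 °C − 241.9 °C = 73 K
Invert ΔT = ηγ̇²t_res/(ρcp) for γ̇: γ̇_max² = ΔT_a ρ cp / (η t_res) = 73·903·1915 / (2028·71.5453) = 870.023 s⁻²
Take the square root: γ̇_max = √(870.023) = 29.4961 s⁻¹
Solve γ̇ = πDN/h for N: N_max = γ̇_max·h/(π·D) = 29.4961 × 0.00234 / (π × 0.1203) = 0.182627 rev/s = 10.9576 rpm

value=10.96 rpm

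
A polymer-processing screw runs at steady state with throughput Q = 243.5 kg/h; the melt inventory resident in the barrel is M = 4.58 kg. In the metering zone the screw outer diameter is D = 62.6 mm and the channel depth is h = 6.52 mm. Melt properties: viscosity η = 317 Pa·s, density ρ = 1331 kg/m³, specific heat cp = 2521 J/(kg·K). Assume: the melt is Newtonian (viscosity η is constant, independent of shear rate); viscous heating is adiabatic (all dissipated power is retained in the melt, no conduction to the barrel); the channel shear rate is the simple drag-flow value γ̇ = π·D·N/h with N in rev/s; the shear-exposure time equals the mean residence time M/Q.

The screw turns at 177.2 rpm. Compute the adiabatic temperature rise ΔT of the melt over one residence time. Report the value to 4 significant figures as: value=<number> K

value=50.76 K

Convert throughput: Q = 243.5 kg/h = 243.5/3600 = 0.0676389 kg/s
Mean residence time: t_res = M/Q_s = 4.58 kg / 0.0676389 kg/s = 67.7125 s
Geometry in metres: D = 62.6 mm → 0.0626 m, h = 6.52 mm → 0.00652 m; screw speed N = 177.2 rpm = 2.95333 rev/s
γ̇ = π D N / h = (π)(0.0626)(2.95333) / 0.00652 = 89.0818 s⁻¹
ΔT = η·γ̇²·t_res/(ρ·cp) = [317 × 89.0818² × 67.7125] / [1331 × 2521] = 50.764 K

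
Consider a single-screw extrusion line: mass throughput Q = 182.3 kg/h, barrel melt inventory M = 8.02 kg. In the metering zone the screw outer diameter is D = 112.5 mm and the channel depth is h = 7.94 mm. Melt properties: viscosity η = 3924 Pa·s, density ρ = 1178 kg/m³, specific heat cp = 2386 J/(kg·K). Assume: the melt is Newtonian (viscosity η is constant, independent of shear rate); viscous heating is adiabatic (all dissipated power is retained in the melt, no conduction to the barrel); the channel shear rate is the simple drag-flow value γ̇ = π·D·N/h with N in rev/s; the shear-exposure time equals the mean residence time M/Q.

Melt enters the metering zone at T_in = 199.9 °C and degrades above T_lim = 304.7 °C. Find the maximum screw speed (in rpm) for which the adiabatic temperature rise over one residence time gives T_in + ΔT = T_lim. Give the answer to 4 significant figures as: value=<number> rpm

value=29.35 rpm

Convert throughput: Q = 182.3 kg/h = 182.3/3600 = 0.0506389 kg/s
t_res = M / Q_s = 8.02 ÷ 0.0506389 = 158.376 s
Geometry in SI: D = 112.5 mm → 0.1125 m, h = 7.94 mm → 0.00794 m
Allowable rise: ΔT_a = T_lim − T_in = 304.7 − 199.9 = 104.8 K
γ̇_max² = ΔT_a·ρ·cp/(η·t_res) = 104.8·1178·2386/(3924·158.376) = 473.978 s⁻²
Take the square root: γ̇_max = √(473.978) = 21.771 s⁻¹
N_max = γ̇_max·h / (π·D) = 21.771 · 0.00794 / (π · 0.1125) = 0.489099 rev/s = 29.346 rpm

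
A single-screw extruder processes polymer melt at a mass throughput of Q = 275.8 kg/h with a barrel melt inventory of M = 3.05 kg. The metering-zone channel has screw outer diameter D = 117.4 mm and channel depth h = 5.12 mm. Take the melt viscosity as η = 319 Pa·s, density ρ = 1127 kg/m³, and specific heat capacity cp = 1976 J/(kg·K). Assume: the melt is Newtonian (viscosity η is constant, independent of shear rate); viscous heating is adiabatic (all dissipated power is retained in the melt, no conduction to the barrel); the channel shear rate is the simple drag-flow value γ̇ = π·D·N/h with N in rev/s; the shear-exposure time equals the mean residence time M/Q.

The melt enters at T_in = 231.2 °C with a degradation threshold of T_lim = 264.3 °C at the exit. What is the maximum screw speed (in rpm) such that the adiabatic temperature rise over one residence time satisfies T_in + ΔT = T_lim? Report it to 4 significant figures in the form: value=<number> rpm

Q_s = Q / 3600 = 275.8 / 3600 = 0.0766111 kg/s
Mean residence time: t_res = M/Q_s = 3.05 kg / 0.0766111 kg/s = 39.8115 s
Convert to metres: D = 0.1174 m, h = 0.00512 m
Allowable rise: ΔT_a = T_lim − T_in = 264.3 − 231.2 = 33.1 K
γ̇_max² = ΔT_a·ρ·cp / (η·t_res) = [33.1 × 1127 × 1976] / [319 × 39.8115] = 5804.17 s⁻²
Take the square root: γ̇_max = √(5804.17) = 76.1851 s⁻¹
N_max = γ̇_max·h / (π·D) = 76.1851 · 0.00512 / (π · 0.1174) = 1.0576 rev/s = 63.4561 rpm

value=63.46 rpm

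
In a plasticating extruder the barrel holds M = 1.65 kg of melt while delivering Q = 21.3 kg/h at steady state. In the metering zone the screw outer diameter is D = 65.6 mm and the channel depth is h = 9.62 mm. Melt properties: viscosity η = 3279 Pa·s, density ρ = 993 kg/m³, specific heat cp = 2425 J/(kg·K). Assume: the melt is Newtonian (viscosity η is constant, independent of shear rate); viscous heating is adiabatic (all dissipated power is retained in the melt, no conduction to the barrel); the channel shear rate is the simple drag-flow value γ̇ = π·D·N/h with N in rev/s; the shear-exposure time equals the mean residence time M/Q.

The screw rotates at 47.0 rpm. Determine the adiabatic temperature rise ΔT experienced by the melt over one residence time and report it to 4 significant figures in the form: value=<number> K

value=106.9 K

Convert throughput: Q = 21.3 kg/h = 21.3/3600 = 0.00591667 kg/s
Mean residence time: t_res = M/Q_s = 1.65 kg / 0.00591667 kg/s = 278.873 s
Convert to SI: D = 0.0656 m, h = 0.00962 m, N = 47.0/60 = 0.783333 rev/s
Shear rate: γ̇ = πDN/h = π·0.0656·0.783333/0.00962 = 16.7813 s⁻¹
ΔT = η·γ̇²·t_res / (ρ·cp) = 3279 · (16.7813)² · 278.873 / (993 · 2425) = 106.939 K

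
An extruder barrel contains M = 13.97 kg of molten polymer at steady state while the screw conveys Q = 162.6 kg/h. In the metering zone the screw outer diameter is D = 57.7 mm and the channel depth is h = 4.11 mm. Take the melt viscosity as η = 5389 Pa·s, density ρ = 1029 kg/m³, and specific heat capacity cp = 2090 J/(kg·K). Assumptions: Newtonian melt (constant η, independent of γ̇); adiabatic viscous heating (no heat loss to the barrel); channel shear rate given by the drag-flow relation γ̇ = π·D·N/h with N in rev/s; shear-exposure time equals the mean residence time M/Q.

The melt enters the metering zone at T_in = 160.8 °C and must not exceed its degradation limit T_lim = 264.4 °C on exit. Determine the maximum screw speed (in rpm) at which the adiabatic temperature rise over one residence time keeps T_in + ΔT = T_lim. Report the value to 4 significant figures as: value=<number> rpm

value=15.73 rpm

Q_s = Q / 3600 = 162.6 / 3600 = 0.0451667 kg/s
t_res = M / Q_s = 13.97 / 0.0451667 = 309.299 s
Convert to metres: D = 0.0577 m, h = 0.00411 m
ΔT_a = T_lim − T_in = 264.4 °C − 160.8 °C = 103.6 K
γ̇_max² = ΔT_a·ρ·cp / (η·t_res) = [103.6 × 1029 × 2090] / [5389 × 309.299] = 133.67 s⁻²
γ̇_max = √133.67 = 11.5616 s⁻¹
N_max = γ̇_max h / (πD) = 11.5616·0.00411/(π·0.0577) = 0.26214 rev/s → ×60 = 15.7284 rpm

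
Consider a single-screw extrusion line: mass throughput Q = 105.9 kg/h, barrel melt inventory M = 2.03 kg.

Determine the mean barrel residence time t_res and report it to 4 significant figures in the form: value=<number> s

value=69.01 s

Convert throughput: Q = 105.9 kg/h = 105.9/3600 = 0.0294167 kg/s
t_res = M / Q_s = 2.03 / 0.0294167 = 69.0085 s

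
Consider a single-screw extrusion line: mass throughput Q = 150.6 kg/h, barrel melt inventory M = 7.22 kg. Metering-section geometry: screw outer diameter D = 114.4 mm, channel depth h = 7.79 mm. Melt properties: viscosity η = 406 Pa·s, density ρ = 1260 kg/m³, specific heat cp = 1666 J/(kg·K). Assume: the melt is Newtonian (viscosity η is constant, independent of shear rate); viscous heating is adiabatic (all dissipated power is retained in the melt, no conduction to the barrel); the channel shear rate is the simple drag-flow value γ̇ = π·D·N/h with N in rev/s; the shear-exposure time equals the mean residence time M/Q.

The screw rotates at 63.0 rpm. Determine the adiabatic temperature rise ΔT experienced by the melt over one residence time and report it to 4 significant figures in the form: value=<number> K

value=78.33 K

Throughput in SI: Q_s = 150.6 kg/h ÷ 3600 s/h = 0.0418333 kg/s
t_res = M / Q_s = 7.22 ÷ 0.0418333 = 172.59 s
D = 114.4 mm = 0.1144 m;  h = 7.79 mm = 0.00779 m;  N = 63.0 rpm / 60 = 1.05 rev/s
γ̇ = π·D·N / h = π · 0.1144 · 1.05 / 0.00779 = 48.4426 s⁻¹
Adiabatic rise: ΔT = η γ̇² t_res / (ρ cp) = 406·(48.4426)²·172.59 / (1260·1666) = 78.3341 K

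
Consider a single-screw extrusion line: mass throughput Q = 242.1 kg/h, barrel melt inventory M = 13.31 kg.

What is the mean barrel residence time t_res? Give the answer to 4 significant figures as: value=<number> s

value=197.9 s

Convert throughput: Q = 242.1 kg/h = 242.1/3600 = 0.06725 kg/s
Mean residence time: t_res = M/Q_s = 13.31 kg / 0.06725 kg/s = 197.918 s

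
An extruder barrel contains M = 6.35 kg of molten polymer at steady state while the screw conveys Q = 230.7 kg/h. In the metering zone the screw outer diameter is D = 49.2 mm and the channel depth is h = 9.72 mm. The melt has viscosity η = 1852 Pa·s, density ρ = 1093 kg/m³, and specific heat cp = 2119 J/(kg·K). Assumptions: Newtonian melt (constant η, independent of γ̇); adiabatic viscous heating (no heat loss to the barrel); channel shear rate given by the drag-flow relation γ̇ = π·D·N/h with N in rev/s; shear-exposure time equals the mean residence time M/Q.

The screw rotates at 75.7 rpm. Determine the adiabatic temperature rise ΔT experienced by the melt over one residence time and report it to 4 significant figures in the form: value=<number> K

Q_s = Q / 3600 = 230.7 / 3600 = 0.0640833 kg/s
t_res = M / Q_s = 6.35 / 0.0640833 = 99.0897 s
Geometry in metres: D = 49.2 mm → 0.0492 m, h = 9.72 mm → 0.00972 m; screw speed N = 75.7 rpm = 1.26167 rev/s
γ̇ = π D N / h = (π)(0.0492)(1.26167) / 0.00972 = 20.0629 s⁻¹
ΔT = η·γ̇²·t_res/(ρ·cp) = [1852 × 20.0629² × 99.0897] / [1093 × 2119] = 31.8937 K

value=31.89 K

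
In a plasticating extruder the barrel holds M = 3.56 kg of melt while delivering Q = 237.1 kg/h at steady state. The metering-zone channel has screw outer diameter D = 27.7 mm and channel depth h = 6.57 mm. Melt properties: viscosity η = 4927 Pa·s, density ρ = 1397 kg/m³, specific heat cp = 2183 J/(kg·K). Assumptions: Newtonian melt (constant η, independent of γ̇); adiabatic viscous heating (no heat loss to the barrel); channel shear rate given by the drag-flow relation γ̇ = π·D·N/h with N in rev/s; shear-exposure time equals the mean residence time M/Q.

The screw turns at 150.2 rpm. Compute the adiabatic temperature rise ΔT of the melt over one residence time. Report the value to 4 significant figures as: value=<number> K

Q_s = Q / 3600 = 237.1 / 3600 = 0.0658611 kg/s
t_res = M / Q_s = 3.56 / 0.0658611 = 54.0531 s
Geometry in metres: D = 27.7 mm → 0.0277 m, h = 6.57 mm → 0.00657 m; screw speed N = 150.2 rpm = 2.50333 rev/s
γ̇ = π·D·N / h = π · 0.0277 · 2.50333 / 0.00657 = 33.1576 s⁻¹
ΔT = η·γ̇²·t_res/(ρ·cp) = [4927 × 33.1576² × 54.0531] / [1397 × 2183] = 96.0106 K

value=96.01 K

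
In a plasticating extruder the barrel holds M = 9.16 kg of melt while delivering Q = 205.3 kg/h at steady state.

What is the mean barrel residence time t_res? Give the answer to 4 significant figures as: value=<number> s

value=160.6 s

Q_s = Q / 3600 = 205.3 / 3600 = 0.0570278 kg/s
t_res = M / Q_s = 9.16 / 0.0570278 = 160.623 s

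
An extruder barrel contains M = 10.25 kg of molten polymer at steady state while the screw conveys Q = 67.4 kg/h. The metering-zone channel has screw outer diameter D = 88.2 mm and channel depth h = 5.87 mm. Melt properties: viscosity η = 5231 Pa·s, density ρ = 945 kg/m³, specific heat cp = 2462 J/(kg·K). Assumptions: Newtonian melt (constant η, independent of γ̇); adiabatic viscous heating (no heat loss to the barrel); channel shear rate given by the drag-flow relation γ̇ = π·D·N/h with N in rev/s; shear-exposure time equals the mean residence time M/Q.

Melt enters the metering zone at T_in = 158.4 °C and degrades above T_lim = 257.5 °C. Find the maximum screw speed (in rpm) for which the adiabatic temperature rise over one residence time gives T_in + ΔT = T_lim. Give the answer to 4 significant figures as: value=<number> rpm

value=11.40 rpm

Convert throughput: Q = 67.4 kg/h = 67.4/3600 = 0.0187222 kg/s
t_res = M / Q_s = 10.25 / 0.0187222 = 547.478 s
D = 88.2 mm = 0.0882 m;  h = 5.87 mm = 0.00587 m
ΔT_a = T_lim − T_in = 257.5 − 158.4 = 99.1 K
γ̇_max² = ΔT_a·ρ·cp/(η·t_res) = 99.1·945·2462/(5231·547.478) = 80.5086 s⁻²
Take the square root: γ̇_max = √(80.5086) = 8.97266 s⁻¹
N_max = γ̇_max h / (πD) = 8.97266·0.00587/(π·0.0882) = 0.190082 rev/s → ×60 = 11.4049 rpm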